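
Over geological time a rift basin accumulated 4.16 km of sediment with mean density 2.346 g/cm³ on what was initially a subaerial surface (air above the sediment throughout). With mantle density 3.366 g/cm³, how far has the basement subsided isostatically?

2.9 km

Subaerial load: s = t ρ_sed / ρ_m = 4.16 km × 2.346/3.366 = 2.9 km.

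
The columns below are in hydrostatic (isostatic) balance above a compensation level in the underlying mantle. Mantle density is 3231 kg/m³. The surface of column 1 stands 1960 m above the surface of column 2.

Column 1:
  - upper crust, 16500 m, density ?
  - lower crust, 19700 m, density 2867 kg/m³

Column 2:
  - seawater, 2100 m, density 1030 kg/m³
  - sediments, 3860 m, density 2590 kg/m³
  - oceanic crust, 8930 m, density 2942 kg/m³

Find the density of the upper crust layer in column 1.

2700 kg/m³

Take the compensation level at the base of the deeper column (depth z_c below the surface of column 1) and equate Σ ρ_i t_i down to z_c; mantle fills any gap and the z_c terms cancel.
Column 1: 16500×ρ + 19700×2867 + (z_c − 36200)×3231
Column 2: 1960×0 + 2100×1030 + 3860×2590 + 8930×2942 + (z_c − 1960 − 14890)×3231
The z_c×3231 term appears on both sides and cancels. Collect the known terms of each column as K = Σ(ρt)_known − 3231 × (depth of known layers): K_1 = 56479900 − 3231×36200 = −60482300; K_2 = 38432460 − 3231×(1960 + 14890) = −16009890.
Balance: K_1 + 16500×ρ = K_2, so ρ = (K_2 − K_1)/16500 = 44472400/16500 = 2700 kg/m³.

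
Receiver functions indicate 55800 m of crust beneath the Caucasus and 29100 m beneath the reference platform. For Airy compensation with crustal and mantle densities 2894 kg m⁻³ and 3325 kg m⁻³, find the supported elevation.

Excess crust Δ = 55800 m − 29100 m = 26700 m, split between elevation h and root r with h + r = Δ.
Airy balance ρ_c h = (ρ_m − ρ_c) r gives r = h ρ_c/(ρ_m − ρ_c), so h (1 + ρ_c/(ρ_m − ρ_c)) = Δ, i.e. h = Δ (ρ_m − ρ_c)/ρ_m.
h = 26700 m × 431/3325 = 3460 m.

3460 m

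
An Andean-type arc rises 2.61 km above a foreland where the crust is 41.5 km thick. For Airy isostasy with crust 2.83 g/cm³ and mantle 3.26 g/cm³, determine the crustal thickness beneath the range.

61.3 km

Root depth r = h ρ_c / (ρ_m − ρ_c) = 2.61 km × 2.83 / 0.43 = 17.18 km.
Total thickness = T + h + r = 41.5 km + 2.61 km + 17.18 km = 61.3 km.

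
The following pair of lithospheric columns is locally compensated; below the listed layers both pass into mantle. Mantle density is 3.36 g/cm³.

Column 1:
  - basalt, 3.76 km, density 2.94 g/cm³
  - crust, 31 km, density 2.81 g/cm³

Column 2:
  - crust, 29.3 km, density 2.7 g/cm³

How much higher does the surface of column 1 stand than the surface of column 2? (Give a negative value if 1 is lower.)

For any compensation level in the mantle, the mantle terms cancel and isostasy reduces to e = (Σt_1 − Σt_2) − (Σ(ρt)_1 − Σ(ρt)_2) / ρ_m.
Σt_1 = 34.76 km; Σt_2 = 29.3 km; Σ(ρt)_1 = 98.1644; Σ(ρt)_2 = 79.11 (in km·g/cm³).
e = (34.76 − 29.3) − (98.1644 − 79.11) / 3.36 = −0.211 km.

−0.211 km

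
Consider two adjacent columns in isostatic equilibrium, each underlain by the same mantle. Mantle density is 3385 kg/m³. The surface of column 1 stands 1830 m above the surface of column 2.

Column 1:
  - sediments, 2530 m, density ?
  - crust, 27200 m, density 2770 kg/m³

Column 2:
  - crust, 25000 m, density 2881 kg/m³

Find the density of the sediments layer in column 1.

Take the compensation level at the base of the deeper column (depth z_c below the surface of column 1) and equate Σ ρ_i t_i down to z_c; mantle fills any gap and the z_c terms cancel.
Column 1: 2530×ρ + 27200×2770 + (z_c − 29730)×3385
Column 2: 1830×0 + 25000×2881 + (z_c − 1830 − 25000)×3385
The z_c×3385 term appears on both sides and cancels. Collect the known terms of each column as K = Σ(ρt)_known − 3385 × (depth of known layers): K_1 = 75344000 − 3385×29730 = −25292050; K_2 = 72025000 − 3385×(1830 + 25000) = −18794550.
Balance: K_1 + 2530×ρ = K_2, so ρ = (K_2 − K_1)/2530 = 6497500/2530 = 2570 kg/m³.

2570 kg/m³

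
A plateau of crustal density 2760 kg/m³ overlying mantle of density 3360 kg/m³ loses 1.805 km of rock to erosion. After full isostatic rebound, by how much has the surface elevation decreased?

Rebound u = e ρ_c/ρ_m = 1.805 km × 2760/3360 = 1.483 km.
Net surface drop = e − u = 1.805 km − 1.483 km = e (ρ_m − ρ_c)/ρ_m = 0.322 km.

0.322 km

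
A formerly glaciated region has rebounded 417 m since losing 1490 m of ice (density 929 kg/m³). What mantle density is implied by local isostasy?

ρ_m = ρ_ice t / u = 929 × 1490 m/417 m = 3320 kg/m³.

3320 kg/m³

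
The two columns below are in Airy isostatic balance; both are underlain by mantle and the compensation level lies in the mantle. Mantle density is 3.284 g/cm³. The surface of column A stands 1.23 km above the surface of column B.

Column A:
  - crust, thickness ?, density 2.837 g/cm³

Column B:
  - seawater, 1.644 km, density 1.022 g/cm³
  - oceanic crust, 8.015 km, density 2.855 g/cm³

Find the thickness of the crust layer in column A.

25 km

Take the compensation level at the base of the deeper column (depth z_c below the surface of column A) and equate Σ ρ_i t_i down to z_c; mantle fills any gap and the z_c terms cancel.
Column A: x×2.837 + (z_c − 0 − x)×3.284
Column B: 1.23×0 + 1.644×1.022 + 8.015×2.855 + (z_c − 1.23 − 9.659)×3.284
The z_c×3.284 term appears on both sides and cancels. Collect the known terms of each column as K = Σ(ρt)_known − 3.284 × (depth of known layers): K_A = 0 − 3.284×0 = 0; K_B = 24.562993 − 3.284×(1.23 + 9.659) = −11.196483.
Balance: K_A − x×(3.284 − 2.837) = K_B, so x = (K_A − K_B)/(3.284 − 2.837) = 11.1965/0.447 = 25 km.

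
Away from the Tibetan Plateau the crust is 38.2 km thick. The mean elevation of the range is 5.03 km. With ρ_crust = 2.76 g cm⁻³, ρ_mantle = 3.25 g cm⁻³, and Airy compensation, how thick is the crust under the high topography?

71.6 km

Root depth r = h ρ_c / (ρ_m − ρ_c) = 5.03 km × 2.76 / 0.49 = 28.33 km.
Total thickness = T + h + r = 38.2 km + 5.03 km + 28.33 km = 71.6 km.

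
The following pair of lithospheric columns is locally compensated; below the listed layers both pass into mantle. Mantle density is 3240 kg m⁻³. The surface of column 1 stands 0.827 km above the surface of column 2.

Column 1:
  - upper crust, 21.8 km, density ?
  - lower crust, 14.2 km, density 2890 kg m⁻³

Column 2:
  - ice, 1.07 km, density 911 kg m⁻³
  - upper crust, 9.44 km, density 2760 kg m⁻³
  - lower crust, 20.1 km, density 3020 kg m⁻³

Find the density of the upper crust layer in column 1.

2820 kg m⁻³

Take the compensation level at the base of the deeper column (depth z_c below the surface of column 1) and equate Σ ρ_i t_i down to z_c; mantle fills any gap and the z_c terms cancel.
Column 1: 21.8×ρ + 14.2×2890 + (z_c − 36)×3240
Column 2: 0.827×0 + 1.07×911 + 9.44×2760 + 20.1×3020 + (z_c − 0.827 − 30.61)×3240
The z_c×3240 term appears on both sides and cancels. Collect the known terms of each column as K = Σ(ρt)_known − 3240 × (depth of known layers): K_1 = 41038 − 3240×36 = −75602; K_2 = 87731.17 − 3240×(0.827 + 30.61) = −14124.71.
Balance: K_1 + 21.8×ρ = K_2, so ρ = (K_2 − K_1)/21.8 = 61477.3/21.8 = 2820 kg m⁻³.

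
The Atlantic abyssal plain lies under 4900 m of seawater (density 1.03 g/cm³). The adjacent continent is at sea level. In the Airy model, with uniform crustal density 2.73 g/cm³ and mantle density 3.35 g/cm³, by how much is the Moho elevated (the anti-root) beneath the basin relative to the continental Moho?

13400 m

Balancing pressure at the compensation depth: replacing crust with seawater at the top is compensated by replacing crust with mantle at the base: d (ρ_c − ρ_w) = a (ρ_m − ρ_c).
a = d (ρ_c − ρ_w)/(ρ_m − ρ_c) = 4900 m × 1.7/0.62 = 13400 m.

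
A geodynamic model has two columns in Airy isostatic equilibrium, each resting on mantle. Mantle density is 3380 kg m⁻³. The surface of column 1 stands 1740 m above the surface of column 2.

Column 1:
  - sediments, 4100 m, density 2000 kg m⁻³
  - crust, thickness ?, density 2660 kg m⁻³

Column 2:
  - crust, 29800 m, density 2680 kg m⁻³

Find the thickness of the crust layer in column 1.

29300 m

Take the compensation level at the base of the deeper column (depth z_c below the surface of column 1) and equate Σ ρ_i t_i down to z_c; mantle fills any gap and the z_c terms cancel.
Column 1: 4100×2000 + x×2660 + (z_c − 4100 − x)×3380
Column 2: 1740×0 + 29800×2680 + (z_c − 1740 − 29800)×3380
The z_c×3380 term appears on both sides and cancels. Collect the known terms of each column as K = Σ(ρt)_known − 3380 × (depth of known layers): K_1 = 8200000 − 3380×4100 = −5658000; K_2 = 79864000 − 3380×(1740 + 29800) = −26741200.
Balance: K_1 − x×(3380 − 2660) = K_2, so x = (K_1 − K_2)/(3380 − 2660) = 21083200/720 = 29300 m.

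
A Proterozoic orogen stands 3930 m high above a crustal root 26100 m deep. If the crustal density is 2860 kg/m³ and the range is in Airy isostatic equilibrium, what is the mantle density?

3290 kg/m³

Airy balance: ρ_c h = (ρ_m − ρ_c) r → ρ_m = ρ_c (1 + h/r).
ρ_m = 2860 × (1 + 3930 m/26100 m) = 3290 kg/m³.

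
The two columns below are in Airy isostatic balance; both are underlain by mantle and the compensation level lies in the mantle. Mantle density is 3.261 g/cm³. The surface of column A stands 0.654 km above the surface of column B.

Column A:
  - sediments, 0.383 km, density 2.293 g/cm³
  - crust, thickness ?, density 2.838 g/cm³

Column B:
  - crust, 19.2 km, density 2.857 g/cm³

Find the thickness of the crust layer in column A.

22.5 km

Take the compensation level at the base of the deeper column (depth z_c below the surface of column A) and equate Σ ρ_i t_i down to z_c; mantle fills any gap and the z_c terms cancel.
Column A: 0.383×2.293 + x×2.838 + (z_c − 0.383 − x)×3.261
Column B: 0.654×0 + 19.2×2.857 + (z_c − 0.654 − 19.2)×3.261
The z_c×3.261 term appears on both sides and cancels. Collect the known terms of each column as K = Σ(ρt)_known − 3.261 × (depth of known layers): K_A = 0.878219 − 3.261×0.383 = −0.370744; K_B = 54.8544 − 3.261×(0.654 + 19.2) = −9.889494.
Balance: K_A − x×(3.261 − 2.838) = K_B, so x = (K_A − K_B)/(3.261 − 2.838) = 9.51875/0.423 = 22.5 km.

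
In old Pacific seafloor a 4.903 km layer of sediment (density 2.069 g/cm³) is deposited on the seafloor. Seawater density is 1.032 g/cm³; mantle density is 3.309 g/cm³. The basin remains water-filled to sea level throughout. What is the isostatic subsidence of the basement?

Submarine loading: the sediment displaces seawater, and the subsidence is in turn flooded, so s (ρ_m − ρ_w) = t (ρ_sed − ρ_w).
s = 4.903 km × (2.069 − 1.032) / (3.309 − 1.032) = 2.23 km.

2.23 km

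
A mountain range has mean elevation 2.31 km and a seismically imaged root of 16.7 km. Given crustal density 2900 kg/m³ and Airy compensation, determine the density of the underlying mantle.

3300 kg/m³

Airy balance: ρ_c h = (ρ_m − ρ_c) r → ρ_m = ρ_c (1 + h/r).
ρ_m = 2900 × (1 + 2.31 km/16.7 km) = 3300 kg/m³.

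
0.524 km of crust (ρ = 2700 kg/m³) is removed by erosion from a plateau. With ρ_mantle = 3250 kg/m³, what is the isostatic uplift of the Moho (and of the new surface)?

Unloading: uplift u = e ρ_c/ρ_m = 0.524 km × 2700/3250 = 0.435 km.

0.435 km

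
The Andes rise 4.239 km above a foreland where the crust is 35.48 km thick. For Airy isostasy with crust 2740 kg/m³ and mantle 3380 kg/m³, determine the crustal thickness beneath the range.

57.9 km

Root depth r = h ρ_c / (ρ_m − ρ_c) = 4.239 km × 2740 / 640 = 18.15 km.
Total thickness = T + h + r = 35.48 km + 4.239 km + 18.15 km = 57.9 km.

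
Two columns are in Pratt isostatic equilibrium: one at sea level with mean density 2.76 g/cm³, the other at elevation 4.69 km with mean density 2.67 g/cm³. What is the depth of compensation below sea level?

ρ_ref D = ρ (D + h) → D (ρ_ref − ρ) = ρ h.
D = ρ h/(ρ_ref − ρ) = 2.67 × 4.69 km/(2.76 − 2.67) = 139 km.

139 km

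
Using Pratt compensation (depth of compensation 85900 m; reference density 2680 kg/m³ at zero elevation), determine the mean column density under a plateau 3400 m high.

Pratt balance: ρ_ref D = ρ (D + h).
ρ = ρ_ref D/(D + h) = 2680 × 85900 m/(85900 m + 3400 m) = 2580 kg/m³.

2580 kg/m³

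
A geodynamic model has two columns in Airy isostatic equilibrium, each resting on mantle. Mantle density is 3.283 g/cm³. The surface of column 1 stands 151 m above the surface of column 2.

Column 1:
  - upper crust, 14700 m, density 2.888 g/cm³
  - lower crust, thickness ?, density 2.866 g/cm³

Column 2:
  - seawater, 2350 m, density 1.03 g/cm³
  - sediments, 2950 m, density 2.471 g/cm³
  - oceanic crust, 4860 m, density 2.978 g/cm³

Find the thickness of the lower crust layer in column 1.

9260 m

Take the compensation level at the base of the deeper column (depth z_c below the surface of column 1) and equate Σ ρ_i t_i down to z_c; mantle fills any gap and the z_c terms cancel.
Column 1: 14700×2.888 + x×2.866 + (z_c − 14700 − x)×3.283
Column 2: 151×0 + 2350×1.03 + 2950×2.471 + 4860×2.978 + (z_c − 151 − 10160)×3.283
The z_c×3.283 term appears on both sides and cancels. Collect the known terms of each column as K = Σ(ρt)_known − 3.283 × (depth of known layers): K_1 = 42453.6 − 3.283×14700 = −5806.5; K_2 = 24183.03 − 3.283×(151 + 10160) = −9667.983.
Balance: K_1 − x×(3.283 − 2.866) = K_2, so x = (K_1 − K_2)/(3.283 − 2.866) = 3861.48/0.417 = 9260 m.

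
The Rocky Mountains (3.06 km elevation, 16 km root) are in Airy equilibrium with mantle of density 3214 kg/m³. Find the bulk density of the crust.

ρ_c h = (ρ_m − ρ_c) r → ρ_c (h + r) = ρ_m r → ρ_c = ρ_m r / (h + r).
ρ_c = 3214 × 16 km / (3.06 km + 16 km) = 2700 kg/m³.

2700 kg/m³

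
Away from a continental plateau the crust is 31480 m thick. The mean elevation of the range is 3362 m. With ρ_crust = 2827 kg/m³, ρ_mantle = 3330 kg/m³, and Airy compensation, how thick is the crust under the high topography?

Root depth r = h ρ_c / (ρ_m − ρ_c) = 3362 m × 2827 / 503 = 18900 m.
Total thickness = T + h + r = 31480 m + 3362 m + 18900 m = 53700 m.

53700 m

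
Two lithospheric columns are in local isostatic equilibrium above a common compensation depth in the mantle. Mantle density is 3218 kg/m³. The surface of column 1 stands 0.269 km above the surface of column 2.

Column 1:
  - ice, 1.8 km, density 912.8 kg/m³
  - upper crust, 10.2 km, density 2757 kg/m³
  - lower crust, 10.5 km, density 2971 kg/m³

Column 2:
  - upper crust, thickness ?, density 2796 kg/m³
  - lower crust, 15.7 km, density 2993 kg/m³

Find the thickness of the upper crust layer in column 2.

Take the compensation level at the base of the deeper column (depth z_c below the surface of column 1) and equate Σ ρ_i t_i down to z_c; mantle fills any gap and the z_c terms cancel.
Column 1: 1.8×912.8 + 10.2×2757 + 10.5×2971 + (z_c − 22.5)×3218
Column 2: 0.269×0 + x×2796 + 15.7×2993 + (z_c − 0.269 − 15.7 − x)×3218
The z_c×3218 term appears on both sides and cancels. Collect the known terms of each column as K = Σ(ρt)_known − 3218 × (depth of known layers): K_1 = 60959.94 − 3218×22.5 = −11445.06; K_2 = 46990.1 − 3218×(0.269 + 15.7) = −4398.142.
Balance: K_1 = K_2 − x×(3218 − 2796), so x = (K_2 − K_1)/(3218 − 2796) = 7046.92/422 = 16.7 km.

16.7 km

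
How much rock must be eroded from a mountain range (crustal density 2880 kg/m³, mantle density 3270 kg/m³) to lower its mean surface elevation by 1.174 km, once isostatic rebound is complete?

Net drop Δ = e − u = e − e ρ_c/ρ_m = e (ρ_m − ρ_c)/ρ_m.
e = Δ ρ_m/(ρ_m − ρ_c) = 1.174 km × 3270/390 = 9.84 km.

9.84 km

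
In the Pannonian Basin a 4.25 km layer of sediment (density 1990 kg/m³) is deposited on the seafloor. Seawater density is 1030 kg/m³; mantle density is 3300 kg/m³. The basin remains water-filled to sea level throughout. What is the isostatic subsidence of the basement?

Submarine loading: the sediment displaces seawater, and the subsidence is in turn flooded, so s (ρ_m − ρ_w) = t (ρ_sed − ρ_w).
s = 4.25 km × (1990 − 1030) / (3300 − 1030) = 1.8 km.

1.8 km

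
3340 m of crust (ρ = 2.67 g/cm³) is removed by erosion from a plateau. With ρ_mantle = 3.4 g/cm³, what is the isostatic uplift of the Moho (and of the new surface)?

2620 m

Unloading: uplift u = e ρ_c/ρ_m = 3340 m × 2.67/3.4 = 2620 m.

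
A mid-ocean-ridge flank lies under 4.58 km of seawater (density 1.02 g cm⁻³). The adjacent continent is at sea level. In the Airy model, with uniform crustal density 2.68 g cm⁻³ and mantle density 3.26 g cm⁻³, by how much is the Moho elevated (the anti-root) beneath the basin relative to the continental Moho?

Isostatic balance requires: replacing crust with seawater at the top is compensated by replacing crust with mantle at the base: d (ρ_c − ρ_w) = a (ρ_m − ρ_c).
a = d (ρ_c − ρ_w)/(ρ_m − ρ_c) = 4.58 km × 1.66/0.58 = 13.1 km.

13.1 km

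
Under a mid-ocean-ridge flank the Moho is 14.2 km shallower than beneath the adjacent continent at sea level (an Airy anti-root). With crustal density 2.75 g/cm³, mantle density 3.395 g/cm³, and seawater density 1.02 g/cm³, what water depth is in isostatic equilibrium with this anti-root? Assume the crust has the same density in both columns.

5.29 km

Replacing a thickness d of crust by seawater at the top must be balanced by replacing crust with mantle at the base: d (ρ_c − ρ_w) = a (ρ_m − ρ_c).
d = a (ρ_m − ρ_c)/(ρ_c − ρ_w) = 14.2 km × 0.645/1.73 = 5.29 km.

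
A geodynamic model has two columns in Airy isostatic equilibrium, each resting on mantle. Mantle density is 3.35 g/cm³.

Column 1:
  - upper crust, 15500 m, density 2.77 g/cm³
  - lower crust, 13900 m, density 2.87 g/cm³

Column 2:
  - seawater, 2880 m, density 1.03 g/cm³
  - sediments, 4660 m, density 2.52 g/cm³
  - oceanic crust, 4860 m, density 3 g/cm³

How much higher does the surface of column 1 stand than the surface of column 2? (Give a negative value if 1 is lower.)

For any compensation level in the mantle, the mantle terms cancel and isostasy reduces to e = (Σt_1 − Σt_2) − (Σ(ρt)_1 − Σ(ρt)_2) / ρ_m.
Σt_1 = 29400 m; Σt_2 = 12400 m; Σ(ρt)_1 = 82828; Σ(ρt)_2 = 29289.6 (in m·g/cm³).
e = (29400 − 12400) − (82828 − 29289.6) / 3.35 = 1020 m.

1020 m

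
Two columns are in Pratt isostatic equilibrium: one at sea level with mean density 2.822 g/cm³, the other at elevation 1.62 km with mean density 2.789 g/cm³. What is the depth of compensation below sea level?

137 km

ρ_ref D = ρ (D + h) → D (ρ_ref − ρ) = ρ h.
D = ρ h/(ρ_ref − ρ) = 2.789 × 1.62 km/(2.822 − 2.789) = 137 km.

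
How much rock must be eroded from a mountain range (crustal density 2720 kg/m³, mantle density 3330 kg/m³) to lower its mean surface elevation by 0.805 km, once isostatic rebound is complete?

Net drop Δ = e − u = e − e ρ_c/ρ_m = e (ρ_m − ρ_c)/ρ_m.
e = Δ ρ_m/(ρ_m − ρ_c) = 0.805 km × 3330/610 = 4.39 km.

4.39 km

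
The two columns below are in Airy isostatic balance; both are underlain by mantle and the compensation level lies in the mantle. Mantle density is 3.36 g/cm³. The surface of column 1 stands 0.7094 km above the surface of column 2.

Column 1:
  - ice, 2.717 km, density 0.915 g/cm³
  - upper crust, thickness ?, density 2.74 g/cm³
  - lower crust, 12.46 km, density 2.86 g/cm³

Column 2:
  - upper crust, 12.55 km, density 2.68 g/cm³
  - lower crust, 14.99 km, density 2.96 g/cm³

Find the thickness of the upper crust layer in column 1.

Take the compensation level at the base of the deeper column (depth z_c below the surface of column 1) and equate Σ ρ_i t_i down to z_c; mantle fills any gap and the z_c terms cancel.
Column 1: 2.717×0.915 + x×2.74 + 12.46×2.86 + (z_c − 15.177 − x)×3.36
Column 2: 0.7094×0 + 12.55×2.68 + 14.99×2.96 + (z_c − 0.7094 − 27.54)×3.36
The z_c×3.36 term appears on both sides and cancels. Collect the known terms of each column as K = Σ(ρt)_known − 3.36 × (depth of known layers): K_1 = 38.121655 − 3.36×15.177 = −12.873065; K_2 = 78.0044 − 3.36×(0.7094 + 27.54) = −16.913584.
Balance: K_1 − x×(3.36 − 2.74) = K_2, so x = (K_1 − K_2)/(3.36 − 2.74) = 4.04052/0.62 = 6.52 km.

6.52 km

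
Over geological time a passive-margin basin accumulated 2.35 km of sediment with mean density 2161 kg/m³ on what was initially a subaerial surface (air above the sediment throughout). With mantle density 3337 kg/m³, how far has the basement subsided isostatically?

Subaerial load: s = t ρ_sed / ρ_m = 2.35 km × 2161/3337 = 1.52 km.

1.52 km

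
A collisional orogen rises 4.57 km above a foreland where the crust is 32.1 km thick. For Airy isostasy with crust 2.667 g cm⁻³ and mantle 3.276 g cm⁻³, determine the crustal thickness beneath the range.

56.7 km

Root depth r = h ρ_c / (ρ_m − ρ_c) = 4.57 km × 2.667 / 0.609 = 20.01 km.
Total thickness = T + h + r = 32.1 km + 4.57 km + 20.01 km = 56.7 km.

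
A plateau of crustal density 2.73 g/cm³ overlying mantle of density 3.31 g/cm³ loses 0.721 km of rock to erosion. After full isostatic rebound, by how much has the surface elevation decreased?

Rebound u = e ρ_c/ρ_m = 0.721 km × 2.73/3.31 = 0.5947 km.
Net surface drop = e − u = 0.721 km − 0.5947 km = e (ρ_m − ρ_c)/ρ_m = 0.126 km.

0.126 km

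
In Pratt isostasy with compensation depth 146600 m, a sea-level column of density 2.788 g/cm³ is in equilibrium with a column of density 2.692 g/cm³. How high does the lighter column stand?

ρ_ref D = ρ (D + h) → h = D (ρ_ref − ρ)/ρ.
h = 146600 m × (2.788 − 2.692)/2.692 = 5230 m.

5230 m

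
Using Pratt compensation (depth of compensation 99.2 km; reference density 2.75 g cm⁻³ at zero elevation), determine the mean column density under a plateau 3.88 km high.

2.65 g cm⁻³

Pratt balance: ρ_ref D = ρ (D + h).
ρ = ρ_ref D/(D + h) = 2.75 × 99.2 km/(99.2 km + 3.88 km) = 2.65 g cm⁻³.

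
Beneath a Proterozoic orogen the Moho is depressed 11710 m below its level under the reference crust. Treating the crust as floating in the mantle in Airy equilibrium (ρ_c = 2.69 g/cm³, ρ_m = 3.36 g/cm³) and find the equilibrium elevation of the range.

2920 m

Isostatic balance requires: ρ_c h = (ρ_m − ρ_c) r.
h = r (ρ_m − ρ_c) / ρ_c = 11710 m × (3.36 − 2.69) / 2.69 = 2920 m.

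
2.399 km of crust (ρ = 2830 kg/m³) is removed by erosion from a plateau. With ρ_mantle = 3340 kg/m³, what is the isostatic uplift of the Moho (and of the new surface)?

Unloading: uplift u = e ρ_c/ρ_m = 2.399 km × 2830/3340 = 2.03 km.

2.03 km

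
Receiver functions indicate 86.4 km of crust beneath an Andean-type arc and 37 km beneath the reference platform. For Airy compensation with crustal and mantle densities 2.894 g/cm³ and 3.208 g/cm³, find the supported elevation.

Excess crust Δ = 86.4 km − 37 km = 49.4 km, split between elevation h and root r with h + r = Δ.
Airy balance ρ_c h = (ρ_m − ρ_c) r gives r = h ρ_c/(ρ_m − ρ_c), so h (1 + ρ_c/(ρ_m − ρ_c)) = Δ, i.e. h = Δ (ρ_m − ρ_c)/ρ_m.
h = 49.4 km × 0.314/3.208 = 4.84 km.

4.84 km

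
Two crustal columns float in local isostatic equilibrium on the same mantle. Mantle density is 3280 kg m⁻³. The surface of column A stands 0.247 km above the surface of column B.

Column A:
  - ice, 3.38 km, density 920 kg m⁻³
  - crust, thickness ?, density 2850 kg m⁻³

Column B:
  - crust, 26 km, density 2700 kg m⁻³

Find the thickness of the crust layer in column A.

18.4 km

Take the compensation level at the base of the deeper column (depth z_c below the surface of column A) and equate Σ ρ_i t_i down to z_c; mantle fills any gap and the z_c terms cancel.
Column A: 3.38×920 + x×2850 + (z_c − 3.38 − x)×3280
Column B: 0.247×0 + 26×2700 + (z_c − 0.247 − 26)×3280
The z_c×3280 term appears on both sides and cancels. Collect the known terms of each column as K = Σ(ρt)_known − 3280 × (depth of known layers): K_A = 3109.6 − 3280×3.38 = −7976.8; K_B = 70200 − 3280×(0.247 + 26) = −15890.16.
Balance: K_A − x×(3280 − 2850) = K_B, so x = (K_A − K_B)/(3280 − 2850) = 7913.36/430 = 18.4 km.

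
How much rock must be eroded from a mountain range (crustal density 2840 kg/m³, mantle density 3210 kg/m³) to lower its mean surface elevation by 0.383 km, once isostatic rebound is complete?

Net drop Δ = e − u = e − e ρ_c/ρ_m = e (ρ_m − ρ_c)/ρ_m.
e = Δ ρ_m/(ρ_m − ρ_c) = 0.383 km × 3210/370 = 3.32 km.

3.32 km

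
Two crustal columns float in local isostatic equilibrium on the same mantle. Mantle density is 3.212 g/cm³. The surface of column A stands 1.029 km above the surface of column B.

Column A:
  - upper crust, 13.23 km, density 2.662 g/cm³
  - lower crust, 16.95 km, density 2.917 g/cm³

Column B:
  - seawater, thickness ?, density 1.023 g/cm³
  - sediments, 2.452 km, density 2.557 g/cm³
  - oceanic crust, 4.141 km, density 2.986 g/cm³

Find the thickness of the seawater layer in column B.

2.94 km

Take the compensation level at the base of the deeper column (depth z_c below the surface of column A) and equate Σ ρ_i t_i down to z_c; mantle fills any gap and the z_c terms cancel.
Column A: 13.23×2.662 + 16.95×2.917 + (z_c − 30.18)×3.212
Column B: 1.029×0 + x×1.023 + 2.452×2.557 + 4.141×2.986 + (z_c − 1.029 − 6.593 − x)×3.212
The z_c×3.212 term appears on both sides and cancels. Collect the known terms of each column as K = Σ(ρt)_known − 3.212 × (depth of known layers): K_A = 84.66141 − 3.212×30.18 = −12.27675; K_B = 18.63479 − 3.212×(1.029 + 6.593) = −5.847074.
Balance: K_A = K_B − x×(3.212 − 1.023), so x = (K_B − K_A)/(3.212 − 1.023) = 6.42968/2.189 = 2.94 km.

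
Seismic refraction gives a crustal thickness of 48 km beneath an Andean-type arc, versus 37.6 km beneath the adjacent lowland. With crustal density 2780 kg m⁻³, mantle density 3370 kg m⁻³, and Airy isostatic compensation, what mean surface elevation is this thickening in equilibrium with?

1.82 km

Excess crust Δ = 48 km − 37.6 km = 10.4 km, split between elevation h and root r with h + r = Δ.
Airy balance ρ_c h = (ρ_m − ρ_c) r gives r = h ρ_c/(ρ_m − ρ_c), so h (1 + ρ_c/(ρ_m − ρ_c)) = Δ, i.e. h = Δ (ρ_m − ρ_c)/ρ_m.
h = 10.4 km × 590/3370 = 1.82 km.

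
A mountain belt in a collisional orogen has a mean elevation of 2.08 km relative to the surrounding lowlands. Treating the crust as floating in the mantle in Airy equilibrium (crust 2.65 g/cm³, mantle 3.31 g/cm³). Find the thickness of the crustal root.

8.35 km

Isostatic balance requires: the weight of the topography is balanced by the buoyancy of the root, ρ_c h = (ρ_m − ρ_c) r.
r = h · ρ_c / (ρ_m − ρ_c) = 2.08 km × 2.65 / (3.31 − 2.65) = 8.35 km.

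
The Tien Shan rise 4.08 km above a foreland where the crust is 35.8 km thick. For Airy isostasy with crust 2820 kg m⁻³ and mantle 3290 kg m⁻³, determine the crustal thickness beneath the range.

64.4 km

Root depth r = h ρ_c / (ρ_m − ρ_c) = 4.08 km × 2820 / 470 = 24.48 km.
Total thickness = T + h + r = 35.8 km + 4.08 km + 24.48 km = 64.4 km.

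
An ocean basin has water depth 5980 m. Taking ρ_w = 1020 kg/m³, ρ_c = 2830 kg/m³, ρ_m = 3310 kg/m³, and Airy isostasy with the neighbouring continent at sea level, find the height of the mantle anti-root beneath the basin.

Isostatic balance requires: replacing crust with seawater at the top is compensated by replacing crust with mantle at the base: d (ρ_c − ρ_w) = a (ρ_m − ρ_c).
a = d (ρ_c − ρ_w)/(ρ_m − ρ_c) = 5980 m × 1810/480 = 22500 m.

22500 m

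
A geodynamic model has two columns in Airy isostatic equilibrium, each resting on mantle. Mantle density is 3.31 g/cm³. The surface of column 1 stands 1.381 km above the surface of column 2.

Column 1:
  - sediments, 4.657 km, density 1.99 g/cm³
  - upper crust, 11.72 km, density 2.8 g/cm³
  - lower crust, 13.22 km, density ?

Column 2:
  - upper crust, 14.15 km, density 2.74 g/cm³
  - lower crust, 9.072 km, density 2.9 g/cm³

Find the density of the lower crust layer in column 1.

Take the compensation level at the base of the deeper column (depth z_c below the surface of column 1) and equate Σ ρ_i t_i down to z_c; mantle fills any gap and the z_c terms cancel.
Column 1: 4.657×1.99 + 11.72×2.8 + 13.22×ρ + (z_c − 29.597)×3.31
Column 2: 1.381×0 + 14.15×2.74 + 9.072×2.9 + (z_c − 1.381 − 23.222)×3.31
The z_c×3.31 term appears on both sides and cancels. Collect the known terms of each column as K = Σ(ρt)_known − 3.31 × (depth of known layers): K_1 = 42.08343 − 3.31×29.597 = −55.88264; K_2 = 65.0798 − 3.31×(1.381 + 23.222) = −16.35613.
Balance: K_1 + 13.22×ρ = K_2, so ρ = (K_2 − K_1)/13.22 = 39.5265/13.22 = 2.99 g/cm³.

2.99 g/cm³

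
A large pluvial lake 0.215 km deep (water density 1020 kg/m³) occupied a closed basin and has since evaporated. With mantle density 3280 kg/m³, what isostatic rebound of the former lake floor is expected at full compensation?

u = d ρ_w/ρ_m = 0.215 km × 1020/3280 = 0.0669 km.

0.0669 km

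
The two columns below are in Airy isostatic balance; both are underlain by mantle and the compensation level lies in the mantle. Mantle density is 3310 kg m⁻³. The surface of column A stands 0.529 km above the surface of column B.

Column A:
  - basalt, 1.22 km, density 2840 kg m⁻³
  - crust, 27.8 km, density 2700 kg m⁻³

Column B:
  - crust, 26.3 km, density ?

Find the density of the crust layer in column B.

Take the compensation level at the base of the deeper column (depth z_c below the surface of column A) and equate Σ ρ_i t_i down to z_c; mantle fills any gap and the z_c terms cancel.
Column A: 1.22×2840 + 27.8×2700 + (z_c − 29.02)×3310
Column B: 0.529×0 + 26.3×ρ + (z_c − 0.529 − 26.3)×3310
The z_c×3310 term appears on both sides and cancels. Collect the known terms of each column as K = Σ(ρt)_known − 3310 × (depth of known layers): K_A = 78524.8 − 3310×29.02 = −17531.4; K_B = 0 − 3310×(0.529 + 26.3) = −88803.99.
Balance: K_A = K_B + 26.3×ρ, so ρ = (K_A − K_B)/26.3 = 71272.6/26.3 = 2710 kg m⁻³.

2710 kg m⁻³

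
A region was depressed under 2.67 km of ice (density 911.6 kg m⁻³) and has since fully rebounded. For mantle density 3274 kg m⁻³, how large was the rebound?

Removing the load lets mantle flow back in; uplift u satisfies ρ_ice t = ρ_m u.
u = t ρ_ice/ρ_m = 2.67 km × 911.6/3274 = 0.743 km.

0.743 km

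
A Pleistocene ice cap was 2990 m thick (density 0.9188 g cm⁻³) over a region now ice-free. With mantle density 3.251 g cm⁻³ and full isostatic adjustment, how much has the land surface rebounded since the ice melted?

845 m

Removing the load lets mantle flow back in; uplift u satisfies ρ_ice t = ρ_m u.
u = t ρ_ice/ρ_m = 2990 m × 0.9188/3.251 = 845 m.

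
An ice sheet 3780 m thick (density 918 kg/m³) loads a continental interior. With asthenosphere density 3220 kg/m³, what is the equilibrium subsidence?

In Airy isostatic equilibrium: the ice load ρ_ice t is balanced by mantle displaced below, ρ_m s.
s = t ρ_ice / ρ_m = 3780 m × 918/3220 = 1080 m.

1080 m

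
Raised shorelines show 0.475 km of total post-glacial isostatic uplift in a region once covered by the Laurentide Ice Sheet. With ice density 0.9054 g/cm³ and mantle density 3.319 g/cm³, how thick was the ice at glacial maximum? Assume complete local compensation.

1.74 km

u = t ρ_ice/ρ_m → t = u ρ_m/ρ_ice = 0.475 km × 3.319/0.9054 = 1.74 km.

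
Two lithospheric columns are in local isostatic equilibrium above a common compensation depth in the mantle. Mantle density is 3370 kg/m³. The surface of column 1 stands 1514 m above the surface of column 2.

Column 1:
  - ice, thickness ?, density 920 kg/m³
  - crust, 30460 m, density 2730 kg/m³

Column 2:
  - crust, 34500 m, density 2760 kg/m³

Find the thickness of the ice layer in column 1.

Take the compensation level at the base of the deeper column (depth z_c below the surface of column 1) and equate Σ ρ_i t_i down to z_c; mantle fills any gap and the z_c terms cancel.
Column 1: x×920 + 30460×2730 + (z_c − 30460 − x)×3370
Column 2: 1514×0 + 34500×2760 + (z_c − 1514 − 34500)×3370
The z_c×3370 term appears on both sides and cancels. Collect the known terms of each column as K = Σ(ρt)_known − 3370 × (depth of known layers): K_1 = 83155800 − 3370×30460 = −19494400; K_2 = 95220000 − 3370×(1514 + 34500) = −26147180.
Balance: K_1 − x×(3370 − 920) = K_2, so x = (K_1 − K_2)/(3370 − 920) = 6652780/2450 = 2720 m.

2720 m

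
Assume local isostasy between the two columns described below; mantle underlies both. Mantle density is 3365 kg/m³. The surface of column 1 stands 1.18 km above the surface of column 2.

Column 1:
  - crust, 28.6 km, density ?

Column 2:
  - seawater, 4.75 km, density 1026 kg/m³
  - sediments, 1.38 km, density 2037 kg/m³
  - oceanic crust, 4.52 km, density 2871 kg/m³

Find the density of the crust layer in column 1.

2700 kg/m³

Take the compensation level at the base of the deeper column (depth z_c below the surface of column 1) and equate Σ ρ_i t_i down to z_c; mantle fills any gap and the z_c terms cancel.
Column 1: 28.6×ρ + (z_c − 28.6)×3365
Column 2: 1.18×0 + 4.75×1026 + 1.38×2037 + 4.52×2871 + (z_c − 1.18 − 10.65)×3365
The z_c×3365 term appears on both sides and cancels. Collect the known terms of each column as K = Σ(ρt)_known − 3365 × (depth of known layers): K_1 = 0 − 3365×28.6 = −96239; K_2 = 20661.48 − 3365×(1.18 + 10.65) = −19146.47.
Balance: K_1 + 28.6×ρ = K_2, so ρ = (K_2 − K_1)/28.6 = 77092.5/28.6 = 2700 kg/m³.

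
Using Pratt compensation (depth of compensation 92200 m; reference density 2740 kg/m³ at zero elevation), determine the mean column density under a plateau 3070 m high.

Pratt balance: ρ_ref D = ρ (D + h).
ρ = ρ_ref D/(D + h) = 2740 × 92200 m/(92200 m + 3070 m) = 2650 kg/m³.

2650 kg/m³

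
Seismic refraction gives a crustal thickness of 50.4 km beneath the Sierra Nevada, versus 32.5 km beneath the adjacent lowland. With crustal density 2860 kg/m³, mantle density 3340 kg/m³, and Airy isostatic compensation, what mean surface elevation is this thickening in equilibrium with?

2.57 km

Excess crust Δ = 50.4 km − 32.5 km = 17.9 km, split between elevation h and root r with h + r = Δ.
Airy balance ρ_c h = (ρ_m − ρ_c) r gives r = h ρ_c/(ρ_m − ρ_c), so h (1 + ρ_c/(ρ_m − ρ_c)) = Δ, i.e. h = Δ (ρ_m − ρ_c)/ρ_m.
h = 17.9 km × 480/3340 = 2.57 km.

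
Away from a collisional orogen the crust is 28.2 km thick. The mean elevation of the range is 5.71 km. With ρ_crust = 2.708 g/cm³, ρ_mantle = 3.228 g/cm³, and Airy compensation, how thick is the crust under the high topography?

63.6 km

Root depth r = h ρ_c / (ρ_m − ρ_c) = 5.71 km × 2.708 / 0.52 = 29.74 km.
Total thickness = T + h + r = 28.2 km + 5.71 km + 29.74 km = 63.6 km.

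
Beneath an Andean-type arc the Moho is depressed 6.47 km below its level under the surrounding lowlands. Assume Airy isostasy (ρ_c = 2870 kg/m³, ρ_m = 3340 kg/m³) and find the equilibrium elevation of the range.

1.06 km

Isostatic balance requires: ρ_c h = (ρ_m − ρ_c) r.
h = r (ρ_m − ρ_c) / ρ_c = 6.47 km × (3340 − 2870) / 2870 = 1.06 km.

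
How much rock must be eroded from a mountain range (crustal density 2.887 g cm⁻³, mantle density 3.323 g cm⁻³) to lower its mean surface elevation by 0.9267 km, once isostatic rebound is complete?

Net drop Δ = e − u = e − e ρ_c/ρ_m = e (ρ_m − ρ_c)/ρ_m.
e = Δ ρ_m/(ρ_m − ρ_c) = 0.9267 km × 3.323/0.436 = 7.06 km.

7.06 km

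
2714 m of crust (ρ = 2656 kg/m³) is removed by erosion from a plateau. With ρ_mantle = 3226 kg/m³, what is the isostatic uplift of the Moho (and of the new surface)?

Unloading: uplift u = e ρ_c/ρ_m = 2714 m × 2656/3226 = 2230 m.

2230 m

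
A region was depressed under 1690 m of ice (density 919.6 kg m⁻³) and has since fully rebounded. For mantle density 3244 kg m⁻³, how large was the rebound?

Removing the load lets mantle flow back in; uplift u satisfies ρ_ice t = ρ_m u.
u = t ρ_ice/ρ_m = 1690 m × 919.6/3244 = 479 m.

479 m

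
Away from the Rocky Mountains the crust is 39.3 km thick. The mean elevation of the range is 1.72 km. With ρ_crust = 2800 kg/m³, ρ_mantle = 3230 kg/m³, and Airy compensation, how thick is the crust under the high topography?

52.2 km

Root depth r = h ρ_c / (ρ_m − ρ_c) = 1.72 km × 2800 / 430 = 11.2 km.
Total thickness = T + h + r = 39.3 km + 1.72 km + 11.2 km = 52.2 km.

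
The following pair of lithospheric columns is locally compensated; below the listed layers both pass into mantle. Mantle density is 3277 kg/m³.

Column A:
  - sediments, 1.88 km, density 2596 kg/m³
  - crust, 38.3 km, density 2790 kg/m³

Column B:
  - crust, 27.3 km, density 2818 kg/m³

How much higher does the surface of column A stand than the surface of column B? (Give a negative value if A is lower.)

2.26 km

For any compensation level in the mantle, the mantle terms cancel and isostasy reduces to e = (Σt_A − Σt_B) − (Σ(ρt)_A − Σ(ρt)_B) / ρ_m.
Σt_A = 40.18 km; Σt_B = 27.3 km; Σ(ρt)_A = 111737.48; Σ(ρt)_B = 76931.4 (in km·kg/m³).
e = (40.18 − 27.3) − (111737.48 − 76931.4) / 3277 = 2.26 km.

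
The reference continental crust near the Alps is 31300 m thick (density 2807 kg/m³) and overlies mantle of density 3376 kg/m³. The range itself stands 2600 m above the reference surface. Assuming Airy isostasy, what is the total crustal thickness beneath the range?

Root depth r = h ρ_c / (ρ_m − ρ_c) = 2600 m × 2807 / 569 = 12830 m.
Total thickness = T + h + r = 31300 m + 2600 m + 12830 m = 46700 m.

46700 m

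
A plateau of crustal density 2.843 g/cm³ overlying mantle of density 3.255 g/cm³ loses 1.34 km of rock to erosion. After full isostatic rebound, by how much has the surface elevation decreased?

0.17 km

Rebound u = e ρ_c/ρ_m = 1.34 km × 2.843/3.255 = 1.17 km.
Net surface drop = e − u = 1.34 km − 1.17 km = e (ρ_m − ρ_c)/ρ_m = 0.17 km.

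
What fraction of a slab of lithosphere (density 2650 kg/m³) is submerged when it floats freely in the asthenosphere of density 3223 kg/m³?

0.822

Submerged fraction = ρ_obj/ρ_fluid = 2650/3223 = 0.822.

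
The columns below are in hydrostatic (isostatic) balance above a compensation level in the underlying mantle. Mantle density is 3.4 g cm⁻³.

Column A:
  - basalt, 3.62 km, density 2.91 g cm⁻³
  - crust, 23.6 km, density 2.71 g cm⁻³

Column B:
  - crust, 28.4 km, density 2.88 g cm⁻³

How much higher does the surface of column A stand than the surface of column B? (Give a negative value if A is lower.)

For any compensation level in the mantle, the mantle terms cancel and isostasy reduces to e = (Σt_A − Σt_B) − (Σ(ρt)_A − Σ(ρt)_B) / ρ_m.
Σt_A = 27.22 km; Σt_B = 28.4 km; Σ(ρt)_A = 74.4902; Σ(ρt)_B = 81.792 (in km·g cm⁻³).
e = (27.22 − 28.4) − (74.4902 − 81.792) / 3.4 = 0.968 km.

0.968 km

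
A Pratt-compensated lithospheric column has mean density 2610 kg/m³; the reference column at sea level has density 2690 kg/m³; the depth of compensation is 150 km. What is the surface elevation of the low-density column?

4.6 km

ρ_ref D = ρ (D + h) → h = D (ρ_ref − ρ)/ρ.
h = 150 km × (2690 − 2610)/2610 = 4.6 km.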